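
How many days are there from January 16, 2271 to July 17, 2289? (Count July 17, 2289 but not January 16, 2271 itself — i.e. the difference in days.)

Jan 16, 2271 → Jan 16, 2272: 365 days.
Jan 16, 2272 → Jan 16, 2273: 366 days (Feb 29, 2272 is in that span).
Jan 16, 2273 → Jan 16, 2274: 365 days.
Jan 16, 2274 → Jan 16, 2275: 365 days.
Jan 16, 2275 → Jan 16, 2276: 365 days.
Jan 16, 2276 → Jan 16, 2277: 366 days (Feb 29, 2276 is in that span).
Jan 16, 2277 → Jan 16, 2278: 365 days.
Jan 16, 2278 → Jan 16, 2279: 365 days.
Jan 16, 2279 → Jan 16, 2280: 365 days.
Jan 16, 2280 → Jan 16, 2281: 366 days (Feb 29, 2280 is in that span).
Jan 16, 2281 → Jan 16, 2282: 365 days.
Jan 16, 2282 → Jan 16, 2283: 365 days.
Jan 16, 2283 → Jan 16, 2284: 365 days.
Jan 16, 2284 → Jan 16, 2285: 366 days (Feb 29, 2284 is in that span).
Jan 16, 2285 → Jan 16, 2286: 365 days.
Jan 16, 2286 → Jan 16, 2287: 365 days.
Jan 16, 2287 → Jan 16, 2288: 365 days.
Jan 16, 2288 → Jan 16, 2289: 366 days (Feb 29, 2288 is in that span).
Jan 16, 2289 → Feb 16, 2289: 31 days (January has 31).
Feb 16, 2289 → Mar 16, 2289: 28 days (February has 28).
Mar 16, 2289 → Apr 16, 2289: 31 days (March has 31).
Apr 16, 2289 → May 16, 2289: 30 days (April has 30).
May 16, 2289 → Jun 16, 2289: 31 days (May has 31).
Jun 16, 2289 → Jul 16, 2289: 30 days (June has 30).
Jul 16, 2289 → Jul 17, 2289: 1 days.
Total: 6757 days.

6757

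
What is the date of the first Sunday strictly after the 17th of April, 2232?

April 22, 2232

Apr 17, 2232 is a Tuesday.
From Tuesday to the next Sunday is 5 days.
Apr 17, 2232 + 5 = Apr 22, 2232.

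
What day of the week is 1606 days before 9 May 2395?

Saturday

May 9, 2395 is a Tuesday.
1606 mod 7 = 3, so 1606 days before a Tuesday is Tuesday − 3 = Saturday.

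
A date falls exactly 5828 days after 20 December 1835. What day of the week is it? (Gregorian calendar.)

Thursday

First find the weekday of Dec 20, 1835. Doomsday rule: the anchor day for the 1800s is Friday. For year 35: 35÷12 = 2 r 11, and 11÷4 = 2, so 2+11+2 = 15.
Friday + 15 ≡ Saturday — that's 1835's doomsday.
In December the doomsday date is Dec 12.
Dec 20 is 8 days after Dec 12; 8 mod 7 = 1, so Saturday + 1 = Sunday.
5828 mod 7 = 4, so 5828 days after a Sunday is Sunday + 4 = Thursday.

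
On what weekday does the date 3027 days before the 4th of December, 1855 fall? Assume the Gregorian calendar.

First find the weekday of Dec 4, 1855. Doomsday rule: the anchor day for the 1800s is Friday. For year 55: 55÷12 = 4 r 7, and 7÷4 = 1, so 4+7+1 = 12.
Friday + 12 ≡ Wednesday — that's 1855's doomsday.
In December the doomsday date is Dec 12.
Dec 4 is 8 days before Dec 12; 8 mod 7 = 1, so Wednesday − 1 = Tuesday.
3027 mod 7 = 3, so 3027 days before a Tuesday is Tuesday − 3 = Saturday.

Saturday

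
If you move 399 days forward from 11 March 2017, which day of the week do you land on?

Saturday

Mar 11, 2017 is a Saturday.
399 mod 7 = 0, so 399 days after a Saturday is Saturday + 0 = Saturday.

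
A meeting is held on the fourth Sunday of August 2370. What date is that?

August 1, 2370 is a Saturday.
The first Sunday is therefore August 2 (1 days later).
The fourth Sunday is 2 + 3×7 = August 23.

August 23, 2370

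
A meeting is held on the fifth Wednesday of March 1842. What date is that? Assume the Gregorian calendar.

March 30, 1842

March 1, 1842 is a Tuesday.
The first Wednesday is therefore March 2 (1 days later).
The fifth Wednesday is 2 + 4×7 = March 30.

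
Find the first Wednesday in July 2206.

July 1, 2206 is a Tuesday.
The first Wednesday is therefore July 2 (1 days later).

July 2, 2206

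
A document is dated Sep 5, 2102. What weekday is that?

Doomsday rule: the anchor day for the 2100s is Sunday. For year 02: 2÷12 = 0 r 2, and 2÷4 = 0, so 0+2+0 = 2.
Sunday + 2 ≡ Tuesday — that's 2102's doomsday.
In September the doomsday date is Sep 5.
Sep 5 is the doomsday itself: Tuesday.

Tuesday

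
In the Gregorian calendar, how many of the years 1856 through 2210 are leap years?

86

Multiples of 4 in [1856,2210]: 89.
Of those, multiples of 100: 4 (not leap unless ÷400).
Multiples of 400: 1.
Leap years = 89 − 4 + 1 = 86.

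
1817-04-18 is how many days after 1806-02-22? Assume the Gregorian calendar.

Feb 22, 1806 → Feb 22, 1807: 365 days.
Feb 22, 1807 → Feb 22, 1808: 365 days.
Feb 22, 1808 → Feb 22, 1809: 366 days (Feb 29, 1808 is in that span).
Feb 22, 1809 → Feb 22, 1810: 365 days.
Feb 22, 1810 → Feb 22, 1811: 365 days.
Feb 22, 1811 → Feb 22, 1812: 365 days.
Feb 22, 1812 → Feb 22, 1813: 366 days (Feb 29, 1812 is in that span).
Feb 22, 1813 → Feb 22, 1814: 365 days.
Feb 22, 1814 → Feb 22, 1815: 365 days.
Feb 22, 1815 → Feb 22, 1816: 365 days.
Feb 22, 1816 → Feb 22, 1817: 366 days (Feb 29, 1816 is in that span).
Feb 22, 1817 → Mar 22, 1817: 28 days (February has 28).
Mar 22, 1817 → Apr 18, 1817: 27 days.
Total: 4073 days.

4073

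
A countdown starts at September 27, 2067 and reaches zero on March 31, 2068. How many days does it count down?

Sep 27, 2067 → Oct 27, 2067: 30 days (September has 30).
Oct 27, 2067 → Nov 27, 2067: 31 days (October has 31).
Nov 27, 2067 → Dec 27, 2067: 30 days (November has 30).
Dec 27, 2067 → Jan 27, 2068: 31 days (December has 31).
Jan 27, 2068 → Feb 27, 2068: 31 days (January has 31).
Feb 27, 2068 → Mar 27, 2068: 29 days (February has 29).
Mar 27, 2068 → Mar 31, 2068: 4 days.
Total: 186 days.

186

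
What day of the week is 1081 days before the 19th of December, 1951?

Dec 19, 1951 is a Wednesday.
1081 mod 7 = 3, so 1081 days before a Wednesday is Wednesday − 3 = Sunday.

Sunday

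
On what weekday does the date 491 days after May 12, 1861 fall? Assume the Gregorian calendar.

Monday

May 12, 1861 is a Sunday.
491 mod 7 = 1, so 491 days after a Sunday is Sunday + 1 = Monday.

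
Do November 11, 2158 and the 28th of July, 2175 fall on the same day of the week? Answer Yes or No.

No

From Nov 11, 2158 to Jul 28, 2175 is 6103 days.
6103 mod 7 = 6, so they are different weekdays.
(Nov 11, 2158 is a Saturday; Jul 28, 2175 is a Friday.)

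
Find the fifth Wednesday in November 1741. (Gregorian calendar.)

November 29, 1741

November 1, 1741 is a Wednesday.
The first Wednesday is therefore November 1 (same day).
The fifth Wednesday is 1 + 4×7 = November 29.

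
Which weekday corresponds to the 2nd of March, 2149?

Sunday

Doomsday rule: the anchor day for the 2100s is Sunday. For year 49: 49÷12 = 4 r 1, and 1÷4 = 0, so 4+1+0 = 5.
Sunday + 5 ≡ Friday — that's 2149's doomsday.
In March the doomsday date is Mar 14.
Mar 2 is 12 days before Mar 14; 12 mod 7 = 5, so Friday − 5 = Sunday.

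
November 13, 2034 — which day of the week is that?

January 1, 2034 is a Sunday.
Jan 1, 2034 → Feb 1, 2034: 31 days (January has 31).
Feb 1, 2034 → Mar 1, 2034: 28 days (February has 28).
Mar 1, 2034 → Apr 1, 2034: 31 days (March has 31).
Apr 1, 2034 → May 1, 2034: 30 days (April has 30).
May 1, 2034 → Jun 1, 2034: 31 days (May has 31).
Jun 1, 2034 → Jul 1, 2034: 30 days (June has 30).
Jul 1, 2034 → Aug 1, 2034: 31 days (July has 31).
Aug 1, 2034 → Sep 1, 2034: 31 days (August has 31).
Sep 1, 2034 → Oct 1, 2034: 30 days (September has 30).
Oct 1, 2034 → Nov 1, 2034: 31 days (October has 31).
Nov 1, 2034 → Nov 13, 2034: 12 days.
Total: 316 days.
316 mod 7 = 1, so Sunday + 1 = Monday.

Monday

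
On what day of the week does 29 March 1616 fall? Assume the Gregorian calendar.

Doomsday rule: the anchor day for the 1600s is Tuesday. For year 16: 16÷12 = 1 r 4, and 4÷4 = 1, so 1+4+1 = 6.
Tuesday + 6 ≡ Monday — that's 1616's doomsday.
In March the doomsday date is Mar 14.
Mar 29 is 15 days after Mar 14; 15 mod 7 = 1, so Monday + 1 = Tuesday.

Tuesday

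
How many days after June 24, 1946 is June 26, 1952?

2194

Jun 24, 1946 → Jun 24, 1947: 365 days.
Jun 24, 1947 → Jun 24, 1948: 366 days (Feb 29, 1948 is in that span).
Jun 24, 1948 → Jun 24, 1949: 365 days.
Jun 24, 1949 → Jun 24, 1950: 365 days.
Jun 24, 1950 → Jun 24, 1951: 365 days.
Jun 24, 1951 → Jul 24, 1951: 30 days (June has 30).
Jul 24, 1951 → Aug 24, 1951: 31 days (July has 31).
Aug 24, 1951 → Sep 24, 1951: 31 days (August has 31).
Sep 24, 1951 → Oct 24, 1951: 30 days (September has 30).
Oct 24, 1951 → Nov 24, 1951: 31 days (October has 31).
Nov 24, 1951 → Dec 24, 1951: 30 days (November has 30).
Dec 24, 1951 → Jan 24, 1952: 31 days (December has 31).
Jan 24, 1952 → Feb 24, 1952: 31 days (January has 31).
Feb 24, 1952 → Mar 24, 1952: 29 days (February has 29).
Mar 24, 1952 → Apr 24, 1952: 31 days (March has 31).
Apr 24, 1952 → May 24, 1952: 30 days (April has 30).
May 24, 1952 → Jun 24, 1952: 31 days (May has 31).
Jun 24, 1952 → Jun 26, 1952: 2 days.
Total: 2194 days.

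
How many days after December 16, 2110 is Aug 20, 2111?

Dec 16, 2110 → Jan 16, 2111: 31 days (December has 31).
Jan 16, 2111 → Feb 16, 2111: 31 days (January has 31).
Feb 16, 2111 → Mar 16, 2111: 28 days (February has 28).
Mar 16, 2111 → Apr 16, 2111: 31 days (March has 31).
Apr 16, 2111 → May 16, 2111: 30 days (April has 30).
May 16, 2111 → Jun 16, 2111: 31 days (May has 31).
Jun 16, 2111 → Jul 16, 2111: 30 days (June has 30).
Jul 16, 2111 → Aug 16, 2111: 31 days (July has 31).
Aug 16, 2111 → Aug 20, 2111: 4 days.
Total: 247 days.

247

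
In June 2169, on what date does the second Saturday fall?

June 10, 2169

June 1, 2169 is a Thursday.
The first Saturday is therefore June 3 (2 days later).
The second Saturday is 3 + 1×7 = June 10.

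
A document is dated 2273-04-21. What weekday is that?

Doomsday rule: the anchor day for the 2200s is Friday. For year 73: 73÷12 = 6 r 1, and 1÷4 = 0, so 6+1+0 = 7.
Friday + 7 ≡ Friday — that's 2273's doomsday.
In April the doomsday date is Apr 4.
Apr 21 is 17 days after Apr 4; 17 mod 7 = 3, so Friday + 3 = Monday.

Monday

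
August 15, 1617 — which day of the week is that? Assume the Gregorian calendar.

Tuesday

Doomsday rule: the anchor day for the 1600s is Tuesday. For year 17: 17÷12 = 1 r 5, and 5÷4 = 1, so 1+5+1 = 7.
Tuesday + 7 ≡ Tuesday — that's 1617's doomsday.
In August the doomsday date is Aug 8.
Aug 15 is 7 days after Aug 8; 7 mod 7 = 0, so Tuesday + 0 = Tuesday.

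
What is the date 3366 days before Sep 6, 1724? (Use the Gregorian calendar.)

−366 (one year; includes Feb 29, 1724) → Sep 6, 1723 (3000 left).
−365 (one year) → Sep 6, 1722 (2635 left).
−365 (one year) → Sep 6, 1721 (2270 left).
−365 (one year) → Sep 6, 1720 (1905 left).
−366 (one year; includes Feb 29, 1720) → Sep 6, 1719 (1539 left).
−365 (one year) → Sep 6, 1718 (1174 left).
−365 (one year) → Sep 6, 1717 (809 left).
−365 (one year) → Sep 6, 1716 (444 left).
−366 (one year; includes Feb 29, 1716) → Sep 6, 1715 (78 left).
−6 → Aug 31, 1715 (end of Aug, 31 days; 72 left).
−31 → Jul 31, 1715 (end of Jul, 31 days; 41 left).
−31 → Jun 30, 1715 (end of Jun, 30 days; 10 left).
−10 → Jun 20, 1715.

June 20, 1715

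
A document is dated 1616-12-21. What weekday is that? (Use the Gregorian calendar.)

Doomsday rule: the anchor day for the 1600s is Tuesday. For year 16: 16÷12 = 1 r 4, and 4÷4 = 1, so 1+4+1 = 6.
Tuesday + 6 ≡ Monday — that's 1616's doomsday.
In December the doomsday date is Dec 12.
Dec 21 is 9 days after Dec 12; 9 mod 7 = 2, so Monday + 2 = Wednesday.

Wednesday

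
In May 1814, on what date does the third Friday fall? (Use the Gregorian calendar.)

May 1, 1814 is a Sunday.
The first Friday is therefore May 6 (5 days later).
The third Friday is 6 + 2×7 = May 20.

May 20, 1814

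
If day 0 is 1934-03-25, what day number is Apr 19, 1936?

Mar 25, 1934 → Mar 25, 1935: 365 days.
Mar 25, 1935 → Apr 25, 1935: 31 days (March has 31).
Apr 25, 1935 → May 25, 1935: 30 days (April has 30).
May 25, 1935 → Jun 25, 1935: 31 days (May has 31).
Jun 25, 1935 → Jul 25, 1935: 30 days (June has 30).
Jul 25, 1935 → Aug 25, 1935: 31 days (July has 31).
Aug 25, 1935 → Sep 25, 1935: 31 days (August has 31).
Sep 25, 1935 → Oct 25, 1935: 30 days (September has 30).
Oct 25, 1935 → Nov 25, 1935: 31 days (October has 31).
Nov 25, 1935 → Dec 25, 1935: 30 days (November has 30).
Dec 25, 1935 → Jan 25, 1936: 31 days (December has 31).
Jan 25, 1936 → Feb 25, 1936: 31 days (January has 31).
Feb 25, 1936 → Mar 25, 1936: 29 days (February has 29).
Mar 25, 1936 → Apr 19, 1936: 25 days.
Total: 756 days.

756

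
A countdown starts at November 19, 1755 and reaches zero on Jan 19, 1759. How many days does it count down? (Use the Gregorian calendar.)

Nov 19, 1755 → Nov 19, 1756: 366 days (Feb 29, 1756 is in that span).
Nov 19, 1756 → Nov 19, 1757: 365 days.
Nov 19, 1757 → Nov 19, 1758: 365 days.
Nov 19, 1758 → Dec 19, 1758: 30 days (November has 30).
Dec 19, 1758 → Jan 19, 1759: 31 days.
Total: 1157 days.

1157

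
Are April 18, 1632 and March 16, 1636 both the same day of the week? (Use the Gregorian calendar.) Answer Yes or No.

Yes

From Apr 18, 1632 to Mar 16, 1636 is 1428 days.
1428 mod 7 = 0, so they are the same weekday.
(Apr 18, 1632 is a Sunday; Mar 16, 1636 is a Sunday.)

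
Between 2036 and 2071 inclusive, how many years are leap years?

9

Multiples of 4 in [2036,2071]: 9.
Of those, multiples of 100: 0 (not leap unless ÷400).
Multiples of 400: 0.
Leap years = 9 − 0 + 0 = 9.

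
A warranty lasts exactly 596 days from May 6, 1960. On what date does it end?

+365 (one year) → May 6, 1961 (231 left).
May has 31 days: +26 → Jun 1, 1961 (205 left).
Jun has 30 days: +30 → Jul 1, 1961 (175 left).
Jul has 31 days: +31 → Aug 1, 1961 (144 left).
Aug has 31 days: +31 → Sep 1, 1961 (113 left).
Sep has 30 days: +30 → Oct 1, 1961 (83 left).
Oct has 31 days: +31 → Nov 1, 1961 (52 left).
Nov has 30 days: +30 → Dec 1, 1961 (22 left).
+22 → Dec 23, 1961.

December 23, 1961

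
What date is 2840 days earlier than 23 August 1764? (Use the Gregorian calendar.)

November 13, 1756

−366 (one year; includes Feb 29, 1764) → Aug 23, 1763 (2474 left).
−365 (one year) → Aug 23, 1762 (2109 left).
−365 (one year) → Aug 23, 1761 (1744 left).
−365 (one year) → Aug 23, 1760 (1379 left).
−366 (one year; includes Feb 29, 1760) → Aug 23, 1759 (1013 left).
−365 (one year) → Aug 23, 1758 (648 left).
−365 (one year) → Aug 23, 1757 (283 left).
−23 → Jul 31, 1757 (end of Jul, 31 days; 260 left).
−31 → Jun 30, 1757 (end of Jun, 30 days; 229 left).
−30 → May 31, 1757 (end of May, 31 days; 199 left).
−31 → Apr 30, 1757 (end of Apr, 30 days; 168 left).
−30 → Mar 31, 1757 (end of Mar, 31 days; 138 left).
−31 → Feb 28, 1757 (end of Feb, 28 days; 107 left).
−28 → Jan 31, 1757 (end of Jan, 31 days; 79 left).
−31 → Dec 31, 1756 (end of Dec, 31 days; 48 left).
−31 → Nov 30, 1756 (end of Nov, 30 days; 17 left).
−17 → Nov 13, 1756.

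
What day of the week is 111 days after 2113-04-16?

First find the weekday of Apr 16, 2113. Doomsday rule: the anchor day for the 2100s is Sunday. For year 13: 13÷12 = 1 r 1, and 1÷4 = 0, so 1+1+0 = 2.
Sunday + 2 ≡ Tuesday — that's 2113's doomsday.
In April the doomsday date is Apr 4.
Apr 16 is 12 days after Apr 4; 12 mod 7 = 5, so Tuesday + 5 = Sunday.
111 mod 7 = 6, so 111 days after a Sunday is Sunday + 6 = Saturday.

Saturday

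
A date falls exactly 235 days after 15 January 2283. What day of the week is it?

Jan 15, 2283 is a Monday.
235 mod 7 = 4, so 235 days after a Monday is Monday + 4 = Friday.

Friday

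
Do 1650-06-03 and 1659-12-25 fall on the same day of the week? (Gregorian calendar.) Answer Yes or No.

No

From Jun 3, 1650 to Dec 25, 1659 is 3492 days.
3492 mod 7 = 6, so they are different weekdays.
(Jun 3, 1650 is a Friday; Dec 25, 1659 is a Thursday.)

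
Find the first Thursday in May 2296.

May 1, 2296 is a Friday.
The first Thursday is therefore May 7 (6 days later).

May 7, 2296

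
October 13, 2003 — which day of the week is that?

Doomsday rule: the anchor day for the 2000s is Tuesday. For year 03: 3÷12 = 0 r 3, and 3÷4 = 0, so 0+3+0 = 3.
Tuesday + 3 ≡ Friday — that's 2003's doomsday.
In October the doomsday date is Oct 10.
Oct 13 is 3 days after Oct 10; 3 mod 7 = 3, so Friday + 3 = Monday.

Monday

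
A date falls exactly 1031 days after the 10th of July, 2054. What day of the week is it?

Jul 10, 2054 is a Friday.
1031 mod 7 = 2, so 1031 days after a Friday is Friday + 2 = Sunday.

Sunday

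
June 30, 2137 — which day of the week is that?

Sunday

Doomsday rule: the anchor day for the 2100s is Sunday. For year 37: 37÷12 = 3 r 1, and 1÷4 = 0, so 3+1+0 = 4.
Sunday + 4 ≡ Thursday — that's 2137's doomsday.
In June the doomsday date is Jun 6.
Jun 30 is 24 days after Jun 6; 24 mod 7 = 3, so Thursday + 3 = Sunday.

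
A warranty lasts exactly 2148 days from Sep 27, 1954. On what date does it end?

August 14, 1960

+365 (one year) → Sep 27, 1955 (1783 left).
+366 (one year; includes Feb 29, 1956) → Sep 27, 1956 (1417 left).
+365 (one year) → Sep 27, 1957 (1052 left).
+365 (one year) → Sep 27, 1958 (687 left).
+365 (one year) → Sep 27, 1959 (322 left).
Sep has 30 days: +4 → Oct 1, 1959 (318 left).
Oct has 31 days: +31 → Nov 1, 1959 (287 left).
Nov has 30 days: +30 → Dec 1, 1959 (257 left).
Dec has 31 days: +31 → Jan 1, 1960 (226 left).
Jan has 31 days: +31 → Feb 1, 1960 (195 left).
Feb has 29 days: +29 → Mar 1, 1960 (166 left).
Mar has 31 days: +31 → Apr 1, 1960 (135 left).
Apr has 30 days: +30 → May 1, 1960 (105 left).
May has 31 days: +31 → Jun 1, 1960 (74 left).
Jun has 30 days: +30 → Jul 1, 1960 (44 left).
Jul has 31 days: +31 → Aug 1, 1960 (13 left).
+13 → Aug 14, 1960.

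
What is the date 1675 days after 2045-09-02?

April 4, 2050

+365 (one year) → Sep 2, 2046 (1310 left).
+365 (one year) → Sep 2, 2047 (945 left).
+366 (one year; includes Feb 29, 2048) → Sep 2, 2048 (579 left).
+365 (one year) → Sep 2, 2049 (214 left).
Sep has 30 days: +29 → Oct 1, 2049 (185 left).
Oct has 31 days: +31 → Nov 1, 2049 (154 left).
Nov has 30 days: +30 → Dec 1, 2049 (124 left).
Dec has 31 days: +31 → Jan 1, 2050 (93 left).
Jan has 31 days: +31 → Feb 1, 2050 (62 left).
Feb has 28 days: +28 → Mar 1, 2050 (34 left).
Mar has 31 days: +31 → Apr 1, 2050 (3 left).
+3 → Apr 4, 2050.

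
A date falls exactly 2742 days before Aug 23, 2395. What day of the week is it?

Friday

First find the weekday of Aug 23, 2395. Doomsday rule: the anchor day for the 2300s is Wednesday. For year 95: 95÷12 = 7 r 11, and 11÷4 = 2, so 7+11+2 = 20.
Wednesday + 20 ≡ Tuesday — that's 2395's doomsday.
In August the doomsday date is Aug 8.
Aug 23 is 15 days after Aug 8; 15 mod 7 = 1, so Tuesday + 1 = Wednesday.
2742 mod 7 = 5, so 2742 days before a Wednesday is Wednesday − 5 = Friday.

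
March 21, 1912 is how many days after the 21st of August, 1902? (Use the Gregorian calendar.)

3500

Aug 21, 1902 → Aug 21, 1903: 365 days.
Aug 21, 1903 → Aug 21, 1904: 366 days (Feb 29, 1904 is in that span).
Aug 21, 1904 → Aug 21, 1905: 365 days.
Aug 21, 1905 → Aug 21, 1906: 365 days.
Aug 21, 1906 → Aug 21, 1907: 365 days.
Aug 21, 1907 → Aug 21, 1908: 366 days (Feb 29, 1908 is in that span).
Aug 21, 1908 → Aug 21, 1909: 365 days.
Aug 21, 1909 → Aug 21, 1910: 365 days.
Aug 21, 1910 → Aug 21, 1911: 365 days.
Aug 21, 1911 → Sep 21, 1911: 31 days (August has 31).
Sep 21, 1911 → Oct 21, 1911: 30 days (September has 30).
Oct 21, 1911 → Nov 21, 1911: 31 days (October has 31).
Nov 21, 1911 → Dec 21, 1911: 30 days (November has 30).
Dec 21, 1911 → Jan 21, 1912: 31 days (December has 31).
Jan 21, 1912 → Feb 21, 1912: 31 days (January has 31).
Feb 21, 1912 → Mar 21, 1912: 29 days.
Total: 3500 days.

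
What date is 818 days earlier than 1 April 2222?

−365 (one year) → Apr 1, 2221 (453 left).
−365 (one year) → Apr 1, 2220 (88 left).
−1 → Mar 31, 2220 (end of Mar, 31 days; 87 left).
−31 → Feb 29, 2220 (end of Feb, 29 days; 56 left).
−29 → Jan 31, 2220 (end of Jan, 31 days; 27 left).
−27 → Jan 4, 2220.

January 4, 2220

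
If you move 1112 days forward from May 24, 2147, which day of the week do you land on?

May 24, 2147 is a Wednesday.
1112 mod 7 = 6, so 1112 days after a Wednesday is Wednesday + 6 = Tuesday.

Tuesday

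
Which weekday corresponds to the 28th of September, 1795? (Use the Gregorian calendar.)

Monday

Doomsday rule: the anchor day for the 1700s is Sunday. For year 95: 95÷12 = 7 r 11, and 11÷4 = 2, so 7+11+2 = 20.
Sunday + 20 ≡ Saturday — that's 1795's doomsday.
In September the doomsday date is Sep 5.
Sep 28 is 23 days after Sep 5; 23 mod 7 = 2, so Saturday + 2 = Monday.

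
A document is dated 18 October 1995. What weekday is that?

January 1, 1995 is a Sunday.
Jan 1, 1995 → Feb 1, 1995: 31 days (January has 31).
Feb 1, 1995 → Mar 1, 1995: 28 days (February has 28).
Mar 1, 1995 → Apr 1, 1995: 31 days (March has 31).
Apr 1, 1995 → May 1, 1995: 30 days (April has 30).
May 1, 1995 → Jun 1, 1995: 31 days (May has 31).
Jun 1, 1995 → Jul 1, 1995: 30 days (June has 30).
Jul 1, 1995 → Aug 1, 1995: 31 days (July has 31).
Aug 1, 1995 → Sep 1, 1995: 31 days (August has 31).
Sep 1, 1995 → Oct 1, 1995: 30 days (September has 30).
Oct 1, 1995 → Oct 18, 1995: 17 days.
Total: 290 days.
290 mod 7 = 3, so Sunday + 3 = Wednesday.

Wednesday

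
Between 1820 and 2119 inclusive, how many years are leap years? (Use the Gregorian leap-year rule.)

73

Multiples of 4 in [1820,2119]: 75.
Of those, multiples of 100: 3 (not leap unless ÷400).
Multiples of 400: 1.
Leap years = 75 − 3 + 1 = 73.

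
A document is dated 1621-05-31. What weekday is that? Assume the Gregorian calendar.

Doomsday rule: the anchor day for the 1600s is Tuesday. For year 21: 21÷12 = 1 r 9, and 9÷4 = 2, so 1+9+2 = 12.
Tuesday + 12 ≡ Sunday — that's 1621's doomsday.
In May the doomsday date is May 9.
May 31 is 22 days after May 9; 22 mod 7 = 1, so Sunday + 1 = Monday.

Monday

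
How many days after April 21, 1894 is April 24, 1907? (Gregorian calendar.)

4750

Apr 21, 1894 → Apr 21, 1895: 365 days.
Apr 21, 1895 → Apr 21, 1896: 366 days (Feb 29, 1896 is in that span).
Apr 21, 1896 → Apr 21, 1897: 365 days.
Apr 21, 1897 → Apr 21, 1898: 365 days.
Apr 21, 1898 → Apr 21, 1899: 365 days.
Apr 21, 1899 → Apr 21, 1900: 365 days.
Apr 21, 1900 → Apr 21, 1901: 365 days.
Apr 21, 1901 → Apr 21, 1902: 365 days.
Apr 21, 1902 → Apr 21, 1903: 365 days.
Apr 21, 1903 → Apr 21, 1904: 366 days (Feb 29, 1904 is in that span).
Apr 21, 1904 → Apr 21, 1905: 365 days.
Apr 21, 1905 → Apr 21, 1906: 365 days.
Apr 21, 1906 → May 21, 1906: 30 days (April has 30).
May 21, 1906 → Jun 21, 1906: 31 days (May has 31).
Jun 21, 1906 → Jul 21, 1906: 30 days (June has 30).
Jul 21, 1906 → Aug 21, 1906: 31 days (July has 31).
Aug 21, 1906 → Sep 21, 1906: 31 days (August has 31).
Sep 21, 1906 → Oct 21, 1906: 30 days (September has 30).
Oct 21, 1906 → Nov 21, 1906: 31 days (October has 31).
Nov 21, 1906 → Dec 21, 1906: 30 days (November has 30).
Dec 21, 1906 → Jan 21, 1907: 31 days (December has 31).
Jan 21, 1907 → Feb 21, 1907: 31 days (January has 31).
Feb 21, 1907 → Mar 21, 1907: 28 days (February has 28).
Mar 21, 1907 → Apr 21, 1907: 31 days (March has 31).
Apr 21, 1907 → Apr 24, 1907: 3 days.
Total: 4750 days.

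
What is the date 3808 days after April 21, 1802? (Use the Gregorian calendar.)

September 23, 1812

+365 (one year) → Apr 21, 1803 (3443 left).
+366 (one year; includes Feb 29, 1804) → Apr 21, 1804 (3077 left).
+365 (one year) → Apr 21, 1805 (2712 left).
+365 (one year) → Apr 21, 1806 (2347 left).
+365 (one year) → Apr 21, 1807 (1982 left).
+366 (one year; includes Feb 29, 1808) → Apr 21, 1808 (1616 left).
+365 (one year) → Apr 21, 1809 (1251 left).
+365 (one year) → Apr 21, 1810 (886 left).
+365 (one year) → Apr 21, 1811 (521 left).
+366 (one year; includes Feb 29, 1812) → Apr 21, 1812 (155 left).
Apr has 30 days: +10 → May 1, 1812 (145 left).
May has 31 days: +31 → Jun 1, 1812 (114 left).
Jun has 30 days: +30 → Jul 1, 1812 (84 left).
Jul has 31 days: +31 → Aug 1, 1812 (53 left).
Aug has 31 days: +31 → Sep 1, 1812 (22 left).
+22 → Sep 23, 1812.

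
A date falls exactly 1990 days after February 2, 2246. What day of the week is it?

First find the weekday of Feb 2, 2246. Doomsday rule: the anchor day for the 2200s is Friday. For year 46: 46÷12 = 3 r 10, and 10÷4 = 2, so 3+10+2 = 15.
Friday + 15 ≡ Saturday — that's 2246's doomsday.
In February the doomsday date is Feb 28 (2246 is not a leap year).
Feb 2 is 26 days before Feb 28; 26 mod 7 = 5, so Saturday − 5 = Monday.
1990 mod 7 = 2, so 1990 days after a Monday is Monday + 2 = Wednesday.

Wednesday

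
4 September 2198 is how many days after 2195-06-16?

Jun 16, 2195 → Jun 16, 2196: 366 days (Feb 29, 2196 is in that span).
Jun 16, 2196 → Jun 16, 2197: 365 days.
Jun 16, 2197 → Jun 16, 2198: 365 days.
Jun 16, 2198 → Jul 16, 2198: 30 days (June has 30).
Jul 16, 2198 → Aug 16, 2198: 31 days (July has 31).
Aug 16, 2198 → Sep 4, 2198: 19 days.
Total: 1176 days.

1176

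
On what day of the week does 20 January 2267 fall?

Sunday

Doomsday rule: the anchor day for the 2200s is Friday. For year 67: 67÷12 = 5 r 7, and 7÷4 = 1, so 5+7+1 = 13.
Friday + 13 ≡ Thursday — that's 2267's doomsday.
In January the doomsday date is Jan 3 (2267 is not a leap year).
Jan 20 is 17 days after Jan 3; 17 mod 7 = 3, so Thursday + 3 = Sunday.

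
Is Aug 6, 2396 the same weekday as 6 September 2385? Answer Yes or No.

No

From Sep 6, 2385 to Aug 6, 2396 is 3987 days.
3987 mod 7 = 4, so they are different weekdays.
(Sep 6, 2385 is a Friday; Aug 6, 2396 is a Tuesday.)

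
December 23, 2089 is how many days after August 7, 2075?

Aug 7, 2075 → Aug 7, 2076: 366 days (Feb 29, 2076 is in that span).
Aug 7, 2076 → Aug 7, 2077: 365 days.
Aug 7, 2077 → Aug 7, 2078: 365 days.
Aug 7, 2078 → Aug 7, 2079: 365 days.
Aug 7, 2079 → Aug 7, 2080: 366 days (Feb 29, 2080 is in that span).
Aug 7, 2080 → Aug 7, 2081: 365 days.
Aug 7, 2081 → Aug 7, 2082: 365 days.
Aug 7, 2082 → Aug 7, 2083: 365 days.
Aug 7, 2083 → Aug 7, 2084: 366 days (Feb 29, 2084 is in that span).
Aug 7, 2084 → Aug 7, 2085: 365 days.
Aug 7, 2085 → Aug 7, 2086: 365 days.
Aug 7, 2086 → Aug 7, 2087: 365 days.
Aug 7, 2087 → Aug 7, 2088: 366 days (Feb 29, 2088 is in that span).
Aug 7, 2088 → Aug 7, 2089: 365 days.
Aug 7, 2089 → Sep 7, 2089: 31 days (August has 31).
Sep 7, 2089 → Oct 7, 2089: 30 days (September has 30).
Oct 7, 2089 → Nov 7, 2089: 31 days (October has 31).
Nov 7, 2089 → Dec 7, 2089: 30 days (November has 30).
Dec 7, 2089 → Dec 23, 2089: 16 days.
Total: 5252 days.

5252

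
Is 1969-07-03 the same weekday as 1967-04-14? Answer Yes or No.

From Apr 14, 1967 to Jul 3, 1969 is 811 days.
811 mod 7 = 6, so they are different weekdays.
(Apr 14, 1967 is a Friday; Jul 3, 1969 is a Thursday.)

No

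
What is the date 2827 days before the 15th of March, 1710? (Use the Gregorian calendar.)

−365 (one year) → Mar 15, 1709 (2462 left).
−365 (one year) → Mar 15, 1708 (2097 left).
−366 (one year; includes Feb 29, 1708) → Mar 15, 1707 (1731 left).
−365 (one year) → Mar 15, 1706 (1366 left).
−365 (one year) → Mar 15, 1705 (1001 left).
−365 (one year) → Mar 15, 1704 (636 left).
−366 (one year; includes Feb 29, 1704) → Mar 15, 1703 (270 left).
−15 → Feb 28, 1703 (end of Feb, 28 days; 255 left).
−28 → Jan 31, 1703 (end of Jan, 31 days; 227 left).
−31 → Dec 31, 1702 (end of Dec, 31 days; 196 left).
−31 → Nov 30, 1702 (end of Nov, 30 days; 165 left).
−30 → Oct 31, 1702 (end of Oct, 31 days; 135 left).
−31 → Sep 30, 1702 (end of Sep, 30 days; 104 left).
−30 → Aug 31, 1702 (end of Aug, 31 days; 74 left).
−31 → Jul 31, 1702 (end of Jul, 31 days; 43 left).
−31 → Jun 30, 1702 (end of Jun, 30 days; 12 left).
−12 → Jun 18, 1702.

June 18, 1702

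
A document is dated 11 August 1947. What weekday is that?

Monday

Doomsday rule: the anchor day for the 1900s is Wednesday. For year 47: 47÷12 = 3 r 11, and 11÷4 = 2, so 3+11+2 = 16.
Wednesday + 16 ≡ Friday — that's 1947's doomsday.
In August the doomsday date is Aug 8.
Aug 11 is 3 days after Aug 8; 3 mod 7 = 3, so Friday + 3 = Monday.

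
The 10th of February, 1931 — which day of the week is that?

Tuesday

Doomsday rule: the anchor day for the 1900s is Wednesday. For year 31: 31÷12 = 2 r 7, and 7÷4 = 1, so 2+7+1 = 10.
Wednesday + 10 ≡ Saturday — that's 1931's doomsday.
In February the doomsday date is Feb 28 (1931 is not a leap year).
Feb 10 is 18 days before Feb 28; 18 mod 7 = 4, so Saturday − 4 = Tuesday.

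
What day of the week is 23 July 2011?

Saturday

Doomsday rule: the anchor day for the 2000s is Tuesday. For year 11: 11÷12 = 0 r 11, and 11÷4 = 2, so 0+11+2 = 13.
Tuesday + 13 ≡ Monday — that's 2011's doomsday.
In July the doomsday date is Jul 11.
Jul 23 is 12 days after Jul 11; 12 mod 7 = 5, so Monday + 5 = Saturday.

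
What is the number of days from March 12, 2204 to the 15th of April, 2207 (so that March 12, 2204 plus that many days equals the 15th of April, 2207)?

Mar 12, 2204 → Mar 12, 2205: 365 days.
Mar 12, 2205 → Mar 12, 2206: 365 days.
Mar 12, 2206 → Apr 12, 2206: 31 days (March has 31).
Apr 12, 2206 → May 12, 2206: 30 days (April has 30).
May 12, 2206 → Jun 12, 2206: 31 days (May has 31).
Jun 12, 2206 → Jul 12, 2206: 30 days (June has 30).
Jul 12, 2206 → Aug 12, 2206: 31 days (July has 31).
Aug 12, 2206 → Sep 12, 2206: 31 days (August has 31).
Sep 12, 2206 → Oct 12, 2206: 30 days (September has 30).
Oct 12, 2206 → Nov 12, 2206: 31 days (October has 31).
Nov 12, 2206 → Dec 12, 2206: 30 days (November has 30).
Dec 12, 2206 → Jan 12, 2207: 31 days (December has 31).
Jan 12, 2207 → Feb 12, 2207: 31 days (January has 31).
Feb 12, 2207 → Mar 12, 2207: 28 days (February has 28).
Mar 12, 2207 → Apr 12, 2207: 31 days (March has 31).
Apr 12, 2207 → Apr 15, 2207: 3 days.
Total: 1129 days.

1129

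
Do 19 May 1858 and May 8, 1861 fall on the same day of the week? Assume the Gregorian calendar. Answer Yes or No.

Yes

From May 19, 1858 to May 8, 1861 is 1085 days.
1085 mod 7 = 0, so they are the same weekday.
(May 19, 1858 is a Wednesday; May 8, 1861 is a Wednesday.)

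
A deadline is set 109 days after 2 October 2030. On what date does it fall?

Oct has 31 days: +30 → Nov 1, 2030 (79 left).
Nov has 30 days: +30 → Dec 1, 2030 (49 left).
Dec has 31 days: +31 → Jan 1, 2031 (18 left).
+18 → Jan 19, 2031.

January 19, 2031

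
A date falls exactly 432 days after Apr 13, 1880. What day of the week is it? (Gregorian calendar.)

First find the weekday of Apr 13, 1880. Doomsday rule: the anchor day for the 1800s is Friday. For year 80: 80÷12 = 6 r 8, and 8÷4 = 2, so 6+8+2 = 16.
Friday + 16 ≡ Sunday — that's 1880's doomsday.
In April the doomsday date is Apr 4.
Apr 13 is 9 days after Apr 4; 9 mod 7 = 2, so Sunday + 2 = Tuesday.
432 mod 7 = 5, so 432 days after a Tuesday is Tuesday + 5 = Sunday.

Sunday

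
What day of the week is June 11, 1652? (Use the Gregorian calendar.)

Tuesday

Doomsday rule: the anchor day for the 1600s is Tuesday. For year 52: 52÷12 = 4 r 4, and 4÷4 = 1, so 4+4+1 = 9.
Tuesday + 9 ≡ Thursday — that's 1652's doomsday.
In June the doomsday date is Jun 6.
Jun 11 is 5 days after Jun 6; 5 mod 7 = 5, so Thursday + 5 = Tuesday.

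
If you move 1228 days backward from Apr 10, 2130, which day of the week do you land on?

First find the weekday of Apr 10, 2130. Doomsday rule: the anchor day for the 2100s is Sunday. For year 30: 30÷12 = 2 r 6, and 6÷4 = 1, so 2+6+1 = 9.
Sunday + 9 ≡ Tuesday — that's 2130's doomsday.
In April the doomsday date is Apr 4.
Apr 10 is 6 days after Apr 4; 6 mod 7 = 6, so Tuesday + 6 = Monday.
1228 mod 7 = 3, so 1228 days before a Monday is Monday − 3 = Friday.

Friday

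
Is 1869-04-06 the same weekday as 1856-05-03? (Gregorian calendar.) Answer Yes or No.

No

From May 3, 1856 to Apr 6, 1869 is 4721 days.
4721 mod 7 = 3, so they are different weekdays.
(May 3, 1856 is a Saturday; Apr 6, 1869 is a Tuesday.)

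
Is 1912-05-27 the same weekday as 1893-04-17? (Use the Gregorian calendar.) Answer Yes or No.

Yes

From Apr 17, 1893 to May 27, 1912 is 6979 days.
6979 mod 7 = 0, so they are the same weekday.
(Apr 17, 1893 is a Monday; May 27, 1912 is a Monday.)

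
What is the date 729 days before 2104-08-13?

−366 (one year; includes Feb 29, 2104) → Aug 13, 2103 (363 left).
−13 → Jul 31, 2103 (end of Jul, 31 days; 350 left).
−31 → Jun 30, 2103 (end of Jun, 30 days; 319 left).
−30 → May 31, 2103 (end of May, 31 days; 289 left).
−31 → Apr 30, 2103 (end of Apr, 30 days; 258 left).
−30 → Mar 31, 2103 (end of Mar, 31 days; 228 left).
−31 → Feb 28, 2103 (end of Feb, 28 days; 197 left).
−28 → Jan 31, 2103 (end of Jan, 31 days; 169 left).
−31 → Dec 31, 2102 (end of Dec, 31 days; 138 left).
−31 → Nov 30, 2102 (end of Nov, 30 days; 107 left).
−30 → Oct 31, 2102 (end of Oct, 31 days; 77 left).
−31 → Sep 30, 2102 (end of Sep, 30 days; 46 left).
−30 → Aug 31, 2102 (end of Aug, 31 days; 16 left).
−16 → Aug 15, 2102.

August 15, 2102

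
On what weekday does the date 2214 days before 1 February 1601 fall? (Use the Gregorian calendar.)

First find the weekday of Feb 1, 1601. Doomsday rule: the anchor day for the 1600s is Tuesday. For year 01: 1÷12 = 0 r 1, and 1÷4 = 0, so 0+1+0 = 1.
Tuesday + 1 ≡ Wednesday — that's 1601's doomsday.
In February the doomsday date is Feb 28 (1601 is not a leap year).
Feb 1 is 27 days before Feb 28; 27 mod 7 = 6, so Wednesday − 6 = Thursday.
2214 mod 7 = 2, so 2214 days before a Thursday is Thursday − 2 = Tuesday.

Tuesday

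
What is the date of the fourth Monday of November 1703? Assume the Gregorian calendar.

November 1, 1703 is a Thursday.
The first Monday is therefore November 5 (4 days later).
The fourth Monday is 5 + 3×7 = November 26.

November 26, 1703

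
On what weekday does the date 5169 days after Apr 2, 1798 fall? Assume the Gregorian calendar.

Apr 2, 1798 is a Monday.
5169 mod 7 = 3, so 5169 days after a Monday is Monday + 3 = Thursday.

Thursday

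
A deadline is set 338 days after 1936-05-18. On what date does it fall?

May has 31 days: +14 → Jun 1, 1936 (324 left).
Jun has 30 days: +30 → Jul 1, 1936 (294 left).
Jul has 31 days: +31 → Aug 1, 1936 (263 left).
Aug has 31 days: +31 → Sep 1, 1936 (232 left).
Sep has 30 days: +30 → Oct 1, 1936 (202 left).
Oct has 31 days: +31 → Nov 1, 1936 (171 left).
Nov has 30 days: +30 → Dec 1, 1936 (141 left).
Dec has 31 days: +31 → Jan 1, 1937 (110 left).
Jan has 31 days: +31 → Feb 1, 1937 (79 left).
Feb has 28 days: +28 → Mar 1, 1937 (51 left).
Mar has 31 days: +31 → Apr 1, 1937 (20 left).
+20 → Apr 21, 1937.

April 21, 1937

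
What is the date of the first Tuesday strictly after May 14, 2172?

May 14, 2172 is a Thursday.
From Thursday to the next Tuesday is 5 days.
May 14, 2172 + 5 = May 19, 2172.

May 19, 2172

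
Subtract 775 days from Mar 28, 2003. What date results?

February 11, 2001

−365 (one year) → Mar 28, 2002 (410 left).
−365 (one year) → Mar 28, 2001 (45 left).
−28 → Feb 28, 2001 (end of Feb, 28 days; 17 left).
−17 → Feb 11, 2001.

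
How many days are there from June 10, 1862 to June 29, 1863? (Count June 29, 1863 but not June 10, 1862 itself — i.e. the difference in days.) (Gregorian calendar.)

384

Jun 10, 1862 → Jul 10, 1862: 30 days (June has 30).
Jul 10, 1862 → Aug 10, 1862: 31 days (July has 31).
Aug 10, 1862 → Sep 10, 1862: 31 days (August has 31).
Sep 10, 1862 → Oct 10, 1862: 30 days (September has 30).
Oct 10, 1862 → Nov 10, 1862: 31 days (October has 31).
Nov 10, 1862 → Dec 10, 1862: 30 days (November has 30).
Dec 10, 1862 → Jan 10, 1863: 31 days (December has 31).
Jan 10, 1863 → Feb 10, 1863: 31 days (January has 31).
Feb 10, 1863 → Mar 10, 1863: 28 days (February has 28).
Mar 10, 1863 → Apr 10, 1863: 31 days (March has 31).
Apr 10, 1863 → May 10, 1863: 30 days (April has 30).
May 10, 1863 → Jun 10, 1863: 31 days (May has 31).
Jun 10, 1863 → Jun 29, 1863: 19 days.
Total: 384 days.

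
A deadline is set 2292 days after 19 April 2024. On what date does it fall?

+365 (one year) → Apr 19, 2025 (1927 left).
+365 (one year) → Apr 19, 2026 (1562 left).
+365 (one year) → Apr 19, 2027 (1197 left).
+366 (one year; includes Feb 29, 2028) → Apr 19, 2028 (831 left).
+365 (one year) → Apr 19, 2029 (466 left).
+365 (one year) → Apr 19, 2030 (101 left).
Apr has 30 days: +12 → May 1, 2030 (89 left).
May has 31 days: +31 → Jun 1, 2030 (58 left).
Jun has 30 days: +30 → Jul 1, 2030 (28 left).
+28 → Jul 29, 2030.

July 29, 2030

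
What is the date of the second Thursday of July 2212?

July 1, 2212 is a Wednesday.
The first Thursday is therefore July 2 (1 days later).
The second Thursday is 2 + 1×7 = July 9.

July 9, 2212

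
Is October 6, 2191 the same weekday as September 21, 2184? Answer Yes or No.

From Sep 21, 2184 to Oct 6, 2191 is 2571 days.
2571 mod 7 = 2, so they are different weekdays.
(Sep 21, 2184 is a Tuesday; Oct 6, 2191 is a Thursday.)

No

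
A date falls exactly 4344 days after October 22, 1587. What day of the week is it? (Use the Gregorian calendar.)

Oct 22, 1587 is a Thursday.
4344 mod 7 = 4, so 4344 days after a Thursday is Thursday + 4 = Monday.

Monday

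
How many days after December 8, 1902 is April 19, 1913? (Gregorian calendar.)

Dec 8, 1902 → Dec 8, 1903: 365 days.
Dec 8, 1903 → Dec 8, 1904: 366 days (Feb 29, 1904 is in that span).
Dec 8, 1904 → Dec 8, 1905: 365 days.
Dec 8, 1905 → Dec 8, 1906: 365 days.
Dec 8, 1906 → Dec 8, 1907: 365 days.
Dec 8, 1907 → Dec 8, 1908: 366 days (Feb 29, 1908 is in that span).
Dec 8, 1908 → Dec 8, 1909: 365 days.
Dec 8, 1909 → Dec 8, 1910: 365 days.
Dec 8, 1910 → Dec 8, 1911: 365 days.
Dec 8, 1911 → Dec 8, 1912: 366 days (Feb 29, 1912 is in that span).
Dec 8, 1912 → Jan 8, 1913: 31 days (December has 31).
Jan 8, 1913 → Feb 8, 1913: 31 days (January has 31).
Feb 8, 1913 → Mar 8, 1913: 28 days (February has 28).
Mar 8, 1913 → Apr 8, 1913: 31 days (March has 31).
Apr 8, 1913 → Apr 19, 1913: 11 days.
Total: 3785 days.

3785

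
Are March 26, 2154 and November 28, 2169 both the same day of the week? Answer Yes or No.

Yes

From Mar 26, 2154 to Nov 28, 2169 is 5726 days.
5726 mod 7 = 0, so they are the same weekday.
(Mar 26, 2154 is a Tuesday; Nov 28, 2169 is a Tuesday.)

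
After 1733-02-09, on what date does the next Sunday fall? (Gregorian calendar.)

Feb 9, 1733 is a Monday.
From Monday to the next Sunday is 6 days.
Feb 9, 1733 + 6 = Feb 15, 1733.

February 15, 1733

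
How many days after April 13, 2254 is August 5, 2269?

Apr 13, 2254 → Apr 13, 2255: 365 days.
Apr 13, 2255 → Apr 13, 2256: 366 days (Feb 29, 2256 is in that span).
Apr 13, 2256 → Apr 13, 2257: 365 days.
Apr 13, 2257 → Apr 13, 2258: 365 days.
Apr 13, 2258 → Apr 13, 2259: 365 days.
Apr 13, 2259 → Apr 13, 2260: 366 days (Feb 29, 2260 is in that span).
Apr 13, 2260 → Apr 13, 2261: 365 days.
Apr 13, 2261 → Apr 13, 2262: 365 days.
Apr 13, 2262 → Apr 13, 2263: 365 days.
Apr 13, 2263 → Apr 13, 2264: 366 days (Feb 29, 2264 is in that span).
Apr 13, 2264 → Apr 13, 2265: 365 days.
Apr 13, 2265 → Apr 13, 2266: 365 days.
Apr 13, 2266 → Apr 13, 2267: 365 days.
Apr 13, 2267 → Apr 13, 2268: 366 days (Feb 29, 2268 is in that span).
Apr 13, 2268 → Apr 13, 2269: 365 days.
Apr 13, 2269 → May 13, 2269: 30 days (April has 30).
May 13, 2269 → Jun 13, 2269: 31 days (May has 31).
Jun 13, 2269 → Jul 13, 2269: 30 days (June has 30).
Jul 13, 2269 → Aug 5, 2269: 23 days.
Total: 5593 days.

5593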